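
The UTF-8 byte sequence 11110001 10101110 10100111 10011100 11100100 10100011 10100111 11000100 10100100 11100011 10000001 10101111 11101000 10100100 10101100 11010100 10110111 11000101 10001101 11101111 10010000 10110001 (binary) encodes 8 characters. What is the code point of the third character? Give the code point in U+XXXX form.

U+0124

Offset 0: leading byte 0xF1 = 11110001 → 4-byte char #1 = F1 AE A7 9C.
Offset 4: leading byte 0xE4 = 11100100 → 3-byte char #2 = E4 A3 A7.
Offset 7: leading byte 0xC4 = 11000100 → 2-byte char #3 = C4 A4.
Leading byte 0xC4 = 11000100 matches 110xxxxx → 2-byte sequence.
Byte 1: 0xC4 = 11000100, payload 00100 (5 bits).
Byte 2: 0xA4 = 10100100 (10xxxxxx ✓), payload 100100.
Concatenate: 00100100100 = 0x124 (11 bits → U+0124).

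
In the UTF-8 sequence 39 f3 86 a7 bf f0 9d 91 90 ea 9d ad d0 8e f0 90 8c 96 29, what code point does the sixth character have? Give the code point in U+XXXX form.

Offset 0: leading byte 0x39 = 00111001 → 1-byte char #1 = 39.
Offset 1: leading byte 0xF3 = 11110011 → 4-byte char #2 = F3 86 A7 BF.
Offset 5: leading byte 0xF0 = 11110000 → 4-byte char #3 = F0 9D 91 90.
Offset 9: leading byte 0xEA = 11101010 → 3-byte char #4 = EA 9D AD.
Offset 12: leading byte 0xD0 = 11010000 → 2-byte char #5 = D0 8E.
Offset 14: leading byte 0xF0 = 11110000 → 4-byte char #6 = F0 90 8C 96.
Leading byte 0xF0 = 11110000 matches 11110xxx → 4-byte sequence.
Byte 1: 0xF0 = 11110000, payload 000 (3 bits).
Byte 2: 0x90 = 10010000 (10xxxxxx ✓), payload 010000.
Byte 3: 0x8C = 10001100 (10xxxxxx ✓), payload 001100.
Byte 4: 0x96 = 10010110 (10xxxxxx ✓), payload 010110.
Concatenate: 000010000001100010110 = 0x10316 (21 bits → U+10316).

U+10316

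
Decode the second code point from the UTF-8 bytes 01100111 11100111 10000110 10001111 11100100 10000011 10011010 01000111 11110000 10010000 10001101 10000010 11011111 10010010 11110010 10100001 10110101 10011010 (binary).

Offset 0: leading byte 0x67 = 01100111 → 1-byte char #1 = 67.
Offset 1: leading byte 0xE7 = 11100111 → 3-byte char #2 = E7 86 8F.
Leading byte 0xE7 = 11100111 matches 1110xxxx → 3-byte sequence.
Byte 1: 0xE7 = 11100111, payload 0111 (4 bits).
Byte 2: 0x86 = 10000110 (10xxxxxx ✓), payload 000110.
Byte 3: 0x8F = 10001111 (10xxxxxx ✓), payload 001111.
Concatenate: 0111000110001111 = 0x718F (16 bits → U+718F).

U+718F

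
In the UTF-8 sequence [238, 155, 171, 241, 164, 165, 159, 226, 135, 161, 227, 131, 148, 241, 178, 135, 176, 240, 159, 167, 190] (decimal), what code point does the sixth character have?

U+1F9FE

Offset 0: leading byte 0xEE = 11101110 → 3-byte char #1 = EE 9B AB.
Offset 3: leading byte 0xF1 = 11110001 → 4-byte char #2 = F1 A4 A5 9F.
Offset 7: leading byte 0xE2 = 11100010 → 3-byte char #3 = E2 87 A1.
Offset 10: leading byte 0xE3 = 11100011 → 3-byte char #4 = E3 83 94.
Offset 13: leading byte 0xF1 = 11110001 → 4-byte char #5 = F1 B2 87 B0.
Offset 17: leading byte 0xF0 = 11110000 → 4-byte char #6 = F0 9F A7 BE.
Leading byte 0xF0 = 11110000 matches 11110xxx → 4-byte sequence.
Byte 1: 0xF0 = 11110000, payload 000 (3 bits).
Byte 2: 0x9F = 10011111 (10xxxxxx ✓), payload 011111.
Byte 3: 0xA7 = 10100111 (10xxxxxx ✓), payload 100111.
Byte 4: 0xBE = 10111110 (10xxxxxx ✓), payload 111110.
Concatenate: 000011111100111111110 = 0x1F9FE (21 bits → U+1F9FE).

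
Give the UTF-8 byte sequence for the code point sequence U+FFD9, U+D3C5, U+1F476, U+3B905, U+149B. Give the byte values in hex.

EF BF 99 ED 8F 85 F0 9F 91 B6 F0 BB A4 85 E1 92 9B

U+FFD9: 3-byte form → EF BF 99.
U+D3C5: 3-byte form → ED 8F 85.
U+1F476: 4-byte form → F0 9F 91 B6.
U+3B905: 4-byte form → F0 BB A4 85.
U+149B: 3-byte form → E1 92 9B.
Concatenated (17 bytes): EF BF 99 ED 8F 85 F0 9F 91 B6 F0 BB A4 85 E1 92 9B.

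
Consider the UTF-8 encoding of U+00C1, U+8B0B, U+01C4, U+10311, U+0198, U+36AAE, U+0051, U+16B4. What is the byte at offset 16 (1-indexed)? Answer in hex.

1-indexed offset 16 is 0-indexed offset 15.
U+00C1 → 2-byte form C3 81 at offsets 0–1.
U+8B0B → 3-byte form E8 AC 8B at offsets 2–4.
U+01C4 → 2-byte form C7 84 at offsets 5–6.
U+10311 → 4-byte form F0 90 8C 91 at offsets 7–10.
U+0198 → 2-byte form C6 98 at offsets 11–12.
U+36AAE → 4-byte form F0 B6 AA AE at offsets 13–16.
Offset 15 falls in char 6's range; it's byte 3 of F0 B6 AA AE = 0xAA.

0xAA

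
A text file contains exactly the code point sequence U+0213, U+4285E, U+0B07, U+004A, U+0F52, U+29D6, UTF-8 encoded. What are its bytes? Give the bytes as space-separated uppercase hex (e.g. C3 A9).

C8 93 F1 82 A1 9E E0 AC 87 4A E0 BD 92 E2 A7 96

U+0213: 2-byte form → C8 93.
U+4285E: 4-byte form → F1 82 A1 9E.
U+0B07: 3-byte form → E0 AC 87.
U+004A: 1-byte form → 4A.
U+0F52: 3-byte form → E0 BD 92.
U+29D6: 3-byte form → E2 A7 96.
Concatenated (16 bytes): C8 93 F1 82 A1 9E E0 AC 87 4A E0 BD 92 E2 A7 96.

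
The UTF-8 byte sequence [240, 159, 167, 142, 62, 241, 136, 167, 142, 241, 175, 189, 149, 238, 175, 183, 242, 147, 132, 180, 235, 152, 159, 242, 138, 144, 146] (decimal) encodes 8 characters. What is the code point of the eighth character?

Offset 0: leading byte 0xF0 = 11110000 → 4-byte char #1 = F0 9F A7 8E.
Offset 4: leading byte 0x3E = 00111110 → 1-byte char #2 = 3E.
Offset 5: leading byte 0xF1 = 11110001 → 4-byte char #3 = F1 88 A7 8E.
Offset 9: leading byte 0xF1 = 11110001 → 4-byte char #4 = F1 AF BD 95.
Offset 13: leading byte 0xEE = 11101110 → 3-byte char #5 = EE AF B7.
Offset 16: leading byte 0xF2 = 11110010 → 4-byte char #6 = F2 93 84 B4.
Offset 20: leading byte 0xEB = 11101011 → 3-byte char #7 = EB 98 9F.
Offset 23: leading byte 0xF2 = 11110010 → 4-byte char #8 = F2 8A 90 92.
Leading byte 0xF2 = 11110010 matches 11110xxx → 4-byte sequence.
Byte 1: 0xF2 = 11110010, payload 010 (3 bits).
Byte 2: 0x8A = 10001010 (10xxxxxx ✓), payload 001010.
Byte 3: 0x90 = 10010000 (10xxxxxx ✓), payload 010000.
Byte 4: 0x92 = 10010010 (10xxxxxx ✓), payload 010010.
Concatenate: 010001010010000010010 = 0x8A412 (21 bits → U+8A412).

U+8A412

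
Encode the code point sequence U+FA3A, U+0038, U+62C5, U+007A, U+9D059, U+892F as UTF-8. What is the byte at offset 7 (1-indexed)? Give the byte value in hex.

1-indexed offset 7 is 0-indexed offset 6.
U+FA3A → 3-byte form EF A8 BA at offsets 0–2.
U+0038 → 1-byte form 38 at offsets 3–3.
U+62C5 → 3-byte form E6 8B 85 at offsets 4–6.
Offset 6 falls in char 3's range; it's byte 3 of E6 8B 85 = 0x85.

0x85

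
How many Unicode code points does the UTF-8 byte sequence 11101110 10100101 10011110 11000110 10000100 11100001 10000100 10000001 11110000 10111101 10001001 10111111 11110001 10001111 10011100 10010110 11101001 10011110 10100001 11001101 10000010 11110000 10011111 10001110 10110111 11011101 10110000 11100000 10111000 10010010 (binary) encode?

Byte at offset 0: 0xEE = 11101110 → 3-byte char (#1). Advance 3.
Byte at offset 3: 0xC6 = 11000110 → 2-byte char (#2). Advance 2.
Byte at offset 5: 0xE1 = 11100001 → 3-byte char (#3). Advance 3.
Byte at offset 8: 0xF0 = 11110000 → 4-byte char (#4). Advance 4.
Byte at offset 12: 0xF1 = 11110001 → 4-byte char (#5). Advance 4.
Byte at offset 16: 0xE9 = 11101001 → 3-byte char (#6). Advance 3.
Byte at offset 19: 0xCD = 11001101 → 2-byte char (#7). Advance 2.
Byte at offset 21: 0xF0 = 11110000 → 4-byte char (#8). Advance 4.
Byte at offset 25: 0xDD = 11011101 → 2-byte char (#9). Advance 2.
Byte at offset 27: 0xE0 = 11100000 → 3-byte char (#10). Advance 3.
Reached end at offset 30 after 10 code points.

10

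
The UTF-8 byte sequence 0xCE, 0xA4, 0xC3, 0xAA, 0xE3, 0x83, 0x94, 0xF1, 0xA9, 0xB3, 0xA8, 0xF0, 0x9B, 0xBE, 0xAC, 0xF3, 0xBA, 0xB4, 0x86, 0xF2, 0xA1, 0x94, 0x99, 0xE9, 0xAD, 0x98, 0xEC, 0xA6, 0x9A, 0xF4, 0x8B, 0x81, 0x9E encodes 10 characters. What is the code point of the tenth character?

Offset 0: leading byte 0xCE = 11001110 → 2-byte char #1 = CE A4.
Offset 2: leading byte 0xC3 = 11000011 → 2-byte char #2 = C3 AA.
Offset 4: leading byte 0xE3 = 11100011 → 3-byte char #3 = E3 83 94.
Offset 7: leading byte 0xF1 = 11110001 → 4-byte char #4 = F1 A9 B3 A8.
Offset 11: leading byte 0xF0 = 11110000 → 4-byte char #5 = F0 9B BE AC.
Offset 15: leading byte 0xF3 = 11110011 → 4-byte char #6 = F3 BA B4 86.
Offset 19: leading byte 0xF2 = 11110010 → 4-byte char #7 = F2 A1 94 99.
Offset 23: leading byte 0xE9 = 11101001 → 3-byte char #8 = E9 AD 98.
Offset 26: leading byte 0xEC = 11101100 → 3-byte char #9 = EC A6 9A.
Offset 29: leading byte 0xF4 = 11110100 → 4-byte char #10 = F4 8B 81 9E.
Leading byte 0xF4 = 11110100 matches 11110xxx → 4-byte sequence.
Byte 1: 0xF4 = 11110100, payload 100 (3 bits).
Byte 2: 0x8B = 10001011 (10xxxxxx ✓), payload 001011.
Byte 3: 0x81 = 10000001 (10xxxxxx ✓), payload 000001.
Byte 4: 0x9E = 10011110 (10xxxxxx ✓), payload 011110.
Concatenate: 100001011000001011110 = 0x10B05E (21 bits → U+10B05E).

U+10B05E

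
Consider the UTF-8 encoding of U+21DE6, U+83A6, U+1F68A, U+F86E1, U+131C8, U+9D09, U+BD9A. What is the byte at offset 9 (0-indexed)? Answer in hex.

0x9A

U+21DE6 → 4-byte form F0 A1 B7 A6 at offsets 0–3.
U+83A6 → 3-byte form E8 8E A6 at offsets 4–6.
U+1F68A → 4-byte form F0 9F 9A 8A at offsets 7–10.
Offset 9 falls in char 3's range; it's byte 3 of F0 9F 9A 8A = 0x9A.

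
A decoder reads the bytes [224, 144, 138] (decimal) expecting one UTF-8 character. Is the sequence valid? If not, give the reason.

Leading byte 0xE0 = 11100000 → 3-byte form.
Continuation bytes all match 10xxxxxx. Payload decodes to 0x40A.
But 0x40A < 0x800, the minimum for a 3-byte sequence — this is an overlong encoding.

invalid (overlong encoding)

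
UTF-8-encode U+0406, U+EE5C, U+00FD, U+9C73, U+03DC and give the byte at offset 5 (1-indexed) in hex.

1-indexed offset 5 is 0-indexed offset 4.
U+0406 → 2-byte form D0 86 at offsets 0–1.
U+EE5C → 3-byte form EE B9 9C at offsets 2–4.
Offset 4 falls in char 2's range; it's byte 3 of EE B9 9C = 0x9C.

0x9C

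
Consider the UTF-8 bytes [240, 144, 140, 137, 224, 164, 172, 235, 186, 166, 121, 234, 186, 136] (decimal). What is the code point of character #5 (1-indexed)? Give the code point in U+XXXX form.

U+AE88

Offset 0: leading byte 0xF0 = 11110000 → 4-byte char #1 = F0 90 8C 89.
Offset 4: leading byte 0xE0 = 11100000 → 3-byte char #2 = E0 A4 AC.
Offset 7: leading byte 0xEB = 11101011 → 3-byte char #3 = EB BA A6.
Offset 10: leading byte 0x79 = 01111001 → 1-byte char #4 = 79.
Offset 11: leading byte 0xEA = 11101010 → 3-byte char #5 = EA BA 88.
Leading byte 0xEA = 11101010 matches 1110xxxx → 3-byte sequence.
Byte 1: 0xEA = 11101010, payload 1010 (4 bits).
Byte 2: 0xBA = 10111010 (10xxxxxx ✓), payload 111010.
Byte 3: 0x88 = 10001000 (10xxxxxx ✓), payload 001000.
Concatenate: 1010111010001000 = 0xAE88 (16 bits → U+AE88).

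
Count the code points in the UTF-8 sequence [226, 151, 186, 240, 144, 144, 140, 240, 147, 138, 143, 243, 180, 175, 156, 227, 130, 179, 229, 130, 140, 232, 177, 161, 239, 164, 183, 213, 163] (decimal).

9

Byte at offset 0: 0xE2 = 11100010 → 3-byte char (#1). Advance 3.
Byte at offset 3: 0xF0 = 11110000 → 4-byte char (#2). Advance 4.
Byte at offset 7: 0xF0 = 11110000 → 4-byte char (#3). Advance 4.
Byte at offset 11: 0xF3 = 11110011 → 4-byte char (#4). Advance 4.
Byte at offset 15: 0xE3 = 11100011 → 3-byte char (#5). Advance 3.
Byte at offset 18: 0xE5 = 11100101 → 3-byte char (#6). Advance 3.
Byte at offset 21: 0xE8 = 11101000 → 3-byte char (#7). Advance 3.
Byte at offset 24: 0xEF = 11101111 → 3-byte char (#8). Advance 3.
Byte at offset 27: 0xD5 = 11010101 → 2-byte char (#9). Advance 2.
Reached end at offset 29 after 9 code points.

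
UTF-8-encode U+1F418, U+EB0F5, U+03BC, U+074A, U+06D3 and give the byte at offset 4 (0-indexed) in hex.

0xF3

U+1F418 → 4-byte form F0 9F 90 98 at offsets 0–3.
U+EB0F5 → 4-byte form F3 AB 83 B5 at offsets 4–7.
Offset 4 falls in char 2's range; it's byte 1 of F3 AB 83 B5 = 0xF3.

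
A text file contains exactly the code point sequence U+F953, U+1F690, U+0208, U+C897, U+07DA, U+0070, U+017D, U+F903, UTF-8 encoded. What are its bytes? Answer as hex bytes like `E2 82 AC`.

U+F953: 3-byte form → EF A5 93.
U+1F690: 4-byte form → F0 9F 9A 90.
U+0208: 2-byte form → C8 88.
U+C897: 3-byte form → EC A2 97.
U+07DA: 2-byte form → DF 9A.
U+0070: 1-byte form → 70.
U+017D: 2-byte form → C5 BD.
U+F903: 3-byte form → EF A4 83.
Concatenated (20 bytes): EF A5 93 F0 9F 9A 90 C8 88 EC A2 97 DF 9A 70 C5 BD EF A4 83.

EF A5 93 F0 9F 9A 90 C8 88 EC A2 97 DF 9A 70 C5 BD EF A4 83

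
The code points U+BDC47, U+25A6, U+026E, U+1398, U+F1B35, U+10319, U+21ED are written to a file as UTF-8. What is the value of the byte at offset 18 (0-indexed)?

0x8C

U+BDC47 → 4-byte form F2 BD B1 87 at offsets 0–3.
U+25A6 → 3-byte form E2 96 A6 at offsets 4–6.
U+026E → 2-byte form C9 AE at offsets 7–8.
U+1398 → 3-byte form E1 8E 98 at offsets 9–11.
U+F1B35 → 4-byte form F3 B1 AC B5 at offsets 12–15.
U+10319 → 4-byte form F0 90 8C 99 at offsets 16–19.
Offset 18 falls in char 6's range; it's byte 3 of F0 90 8C 99 = 0x8C.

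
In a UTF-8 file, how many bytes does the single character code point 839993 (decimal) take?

4

U+CD139 = 0xCD139. UTF-8 uses 1 byte below 0x80, 2 below 0x800, 3 below 0x10000, 4 up to 0x10FFFF. 0xCD139 is in U+10000–U+10FFFF → 4 bytes.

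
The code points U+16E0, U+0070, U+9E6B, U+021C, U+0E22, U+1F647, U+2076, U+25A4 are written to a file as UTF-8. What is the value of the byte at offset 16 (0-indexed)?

0xE2

U+16E0 → 3-byte form E1 9B A0 at offsets 0–2.
U+0070 → 1-byte form 70 at offsets 3–3.
U+9E6B → 3-byte form E9 B9 AB at offsets 4–6.
U+021C → 2-byte form C8 9C at offsets 7–8.
U+0E22 → 3-byte form E0 B8 A2 at offsets 9–11.
U+1F647 → 4-byte form F0 9F 99 87 at offsets 12–15.
U+2076 → 3-byte form E2 81 B6 at offsets 16–18.
Offset 16 falls in char 7's range; it's byte 1 of E2 81 B6 = 0xE2.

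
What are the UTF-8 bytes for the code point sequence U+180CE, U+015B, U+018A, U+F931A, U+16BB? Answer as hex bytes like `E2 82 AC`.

U+180CE: 4-byte form → F0 98 83 8E.
U+015B: 2-byte form → C5 9B.
U+018A: 2-byte form → C6 8A.
U+F931A: 4-byte form → F3 B9 8C 9A.
U+16BB: 3-byte form → E1 9A BB.
Concatenated (15 bytes): F0 98 83 8E C5 9B C6 8A F3 B9 8C 9A E1 9A BB.

F0 98 83 8E C5 9B C6 8A F3 B9 8C 9A E1 9A BB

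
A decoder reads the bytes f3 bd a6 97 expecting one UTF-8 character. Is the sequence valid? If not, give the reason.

valid

Leading byte 0xF3 = 11110011 → 4-byte form.
Continuation bytes 0xBD=10111101, 0xA6=10100110, 0x97=10010111 all match 10xxxxxx.
Decoded value 0xFD997 is ≥ 0x10000 (shortest form) and not a surrogate.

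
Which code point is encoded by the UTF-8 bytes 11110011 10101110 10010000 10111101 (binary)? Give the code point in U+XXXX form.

Leading byte 0xF3 = 11110011 matches 11110xxx → 4-byte sequence.
Byte 1: 0xF3 = 11110011, payload 011 (3 bits).
Byte 2: 0xAE = 10101110 (10xxxxxx ✓), payload 101110.
Byte 3: 0x90 = 10010000 (10xxxxxx ✓), payload 010000.
Byte 4: 0xBD = 10111101 (10xxxxxx ✓), payload 111101.
Concatenate: 011101110010000111101 = 0xEE43D (21 bits → U+EE43D).

U+EE43D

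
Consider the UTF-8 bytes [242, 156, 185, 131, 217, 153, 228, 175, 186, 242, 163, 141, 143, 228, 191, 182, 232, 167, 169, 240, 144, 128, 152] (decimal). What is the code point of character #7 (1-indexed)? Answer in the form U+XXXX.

U+10018

Offset 0: leading byte 0xF2 = 11110010 → 4-byte char #1 = F2 9C B9 83.
Offset 4: leading byte 0xD9 = 11011001 → 2-byte char #2 = D9 99.
Offset 6: leading byte 0xE4 = 11100100 → 3-byte char #3 = E4 AF BA.
Offset 9: leading byte 0xF2 = 11110010 → 4-byte char #4 = F2 A3 8D 8F.
Offset 13: leading byte 0xE4 = 11100100 → 3-byte char #5 = E4 BF B6.
Offset 16: leading byte 0xE8 = 11101000 → 3-byte char #6 = E8 A7 A9.
Offset 19: leading byte 0xF0 = 11110000 → 4-byte char #7 = F0 90 80 98.
Leading byte 0xF0 = 11110000 matches 11110xxx → 4-byte sequence.
Byte 1: 0xF0 = 11110000, payload 000 (3 bits).
Byte 2: 0x90 = 10010000 (10xxxxxx ✓), payload 010000.
Byte 3: 0x80 = 10000000 (10xxxxxx ✓), payload 000000.
Byte 4: 0x98 = 10011000 (10xxxxxx ✓), payload 011000.
Concatenate: 000010000000000011000 = 0x10018 (21 bits → U+10018).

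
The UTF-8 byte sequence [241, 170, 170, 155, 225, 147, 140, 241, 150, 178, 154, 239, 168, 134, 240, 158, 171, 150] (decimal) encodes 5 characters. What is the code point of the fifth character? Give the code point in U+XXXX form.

Offset 0: leading byte 0xF1 = 11110001 → 4-byte char #1 = F1 AA AA 9B.
Offset 4: leading byte 0xE1 = 11100001 → 3-byte char #2 = E1 93 8C.
Offset 7: leading byte 0xF1 = 11110001 → 4-byte char #3 = F1 96 B2 9A.
Offset 11: leading byte 0xEF = 11101111 → 3-byte char #4 = EF A8 86.
Offset 14: leading byte 0xF0 = 11110000 → 4-byte char #5 = F0 9E AB 96.
Leading byte 0xF0 = 11110000 matches 11110xxx → 4-byte sequence.
Byte 1: 0xF0 = 11110000, payload 000 (3 bits).
Byte 2: 0x9E = 10011110 (10xxxxxx ✓), payload 011110.
Byte 3: 0xAB = 10101011 (10xxxxxx ✓), payload 101011.
Byte 4: 0x96 = 10010110 (10xxxxxx ✓), payload 010110.
Concatenate: 000011110101011010110 = 0x1EAD6 (21 bits → U+1EAD6).

U+1EAD6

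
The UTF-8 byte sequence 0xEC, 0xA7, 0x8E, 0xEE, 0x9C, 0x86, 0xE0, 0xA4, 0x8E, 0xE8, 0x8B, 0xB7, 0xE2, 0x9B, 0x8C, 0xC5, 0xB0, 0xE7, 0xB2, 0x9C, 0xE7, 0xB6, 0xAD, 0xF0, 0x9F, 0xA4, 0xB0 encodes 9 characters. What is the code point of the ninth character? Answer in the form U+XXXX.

Offset 0: leading byte 0xEC = 11101100 → 3-byte char #1 = EC A7 8E.
Offset 3: leading byte 0xEE = 11101110 → 3-byte char #2 = EE 9C 86.
Offset 6: leading byte 0xE0 = 11100000 → 3-byte char #3 = E0 A4 8E.
Offset 9: leading byte 0xE8 = 11101000 → 3-byte char #4 = E8 8B B7.
Offset 12: leading byte 0xE2 = 11100010 → 3-byte char #5 = E2 9B 8C.
Offset 15: leading byte 0xC5 = 11000101 → 2-byte char #6 = C5 B0.
Offset 17: leading byte 0xE7 = 11100111 → 3-byte char #7 = E7 B2 9C.
Offset 20: leading byte 0xE7 = 11100111 → 3-byte char #8 = E7 B6 AD.
Offset 23: leading byte 0xF0 = 11110000 → 4-byte char #9 = F0 9F A4 B0.
Leading byte 0xF0 = 11110000 matches 11110xxx → 4-byte sequence.
Byte 1: 0xF0 = 11110000, payload 000 (3 bits).
Byte 2: 0x9F = 10011111 (10xxxxxx ✓), payload 011111.
Byte 3: 0xA4 = 10100100 (10xxxxxx ✓), payload 100100.
Byte 4: 0xB0 = 10110000 (10xxxxxx ✓), payload 110000.
Concatenate: 000011111100100110000 = 0x1F930 (21 bits → U+1F930).

U+1F930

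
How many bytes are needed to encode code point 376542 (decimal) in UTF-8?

4

U+5BEDE = 0x5BEDE. UTF-8 uses 1 byte below 0x80, 2 below 0x800, 3 below 0x10000, 4 up to 0x10FFFF. 0x5BEDE is in U+10000–U+10FFFF → 4 bytes.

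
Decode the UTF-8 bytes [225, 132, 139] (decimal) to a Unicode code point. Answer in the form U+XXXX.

U+110B

Leading byte 0xE1 = 11100001 matches 1110xxxx → 3-byte sequence.
Byte 1: 0xE1 = 11100001, payload 0001 (4 bits).
Byte 2: 0x84 = 10000100 (10xxxxxx ✓), payload 000100.
Byte 3: 0x8B = 10001011 (10xxxxxx ✓), payload 001011.
Concatenate: 0001000100001011 = 0x110B (16 bits → U+110B).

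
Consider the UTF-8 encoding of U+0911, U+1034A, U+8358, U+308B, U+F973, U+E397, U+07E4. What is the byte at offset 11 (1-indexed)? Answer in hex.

0xE3

1-indexed offset 11 is 0-indexed offset 10.
U+0911 → 3-byte form E0 A4 91 at offsets 0–2.
U+1034A → 4-byte form F0 90 8D 8A at offsets 3–6.
U+8358 → 3-byte form E8 8D 98 at offsets 7–9.
U+308B → 3-byte form E3 82 8B at offsets 10–12.
Offset 10 falls in char 4's range; it's byte 1 of E3 82 8B = 0xE3.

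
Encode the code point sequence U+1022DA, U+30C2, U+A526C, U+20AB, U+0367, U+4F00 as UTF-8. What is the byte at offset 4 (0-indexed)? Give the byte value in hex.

U+1022DA → 4-byte form F4 82 8B 9A at offsets 0–3.
U+30C2 → 3-byte form E3 83 82 at offsets 4–6.
Offset 4 falls in char 2's range; it's byte 1 of E3 83 82 = 0xE3.

0xE3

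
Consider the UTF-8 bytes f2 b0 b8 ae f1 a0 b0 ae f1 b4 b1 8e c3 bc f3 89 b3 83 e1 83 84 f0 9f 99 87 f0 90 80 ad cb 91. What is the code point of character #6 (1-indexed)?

U+10C4

Offset 0: leading byte 0xF2 = 11110010 → 4-byte char #1 = F2 B0 B8 AE.
Offset 4: leading byte 0xF1 = 11110001 → 4-byte char #2 = F1 A0 B0 AE.
Offset 8: leading byte 0xF1 = 11110001 → 4-byte char #3 = F1 B4 B1 8E.
Offset 12: leading byte 0xC3 = 11000011 → 2-byte char #4 = C3 BC.
Offset 14: leading byte 0xF3 = 11110011 → 4-byte char #5 = F3 89 B3 83.
Offset 18: leading byte 0xE1 = 11100001 → 3-byte char #6 = E1 83 84.
Leading byte 0xE1 = 11100001 matches 1110xxxx → 3-byte sequence.
Byte 1: 0xE1 = 11100001, payload 0001 (4 bits).
Byte 2: 0x83 = 10000011 (10xxxxxx ✓), payload 000011.
Byte 3: 0x84 = 10000100 (10xxxxxx ✓), payload 000100.
Concatenate: 0001000011000100 = 0x10C4 (16 bits → U+10C4).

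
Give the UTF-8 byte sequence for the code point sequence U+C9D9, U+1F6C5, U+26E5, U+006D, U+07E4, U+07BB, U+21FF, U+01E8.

U+C9D9: 3-byte form → EC A7 99.
U+1F6C5: 4-byte form → F0 9F 9B 85.
U+26E5: 3-byte form → E2 9B A5.
U+006D: 1-byte form → 6D.
U+07E4: 2-byte form → DF A4.
U+07BB: 2-byte form → DE BB.
U+21FF: 3-byte form → E2 87 BF.
U+01E8: 2-byte form → C7 A8.
Concatenated (20 bytes): EC A7 99 F0 9F 9B 85 E2 9B A5 6D DF A4 DE BB E2 87 BF C7 A8.

EC A7 99 F0 9F 9B 85 E2 9B A5 6D DF A4 DE BB E2 87 BF C7 A8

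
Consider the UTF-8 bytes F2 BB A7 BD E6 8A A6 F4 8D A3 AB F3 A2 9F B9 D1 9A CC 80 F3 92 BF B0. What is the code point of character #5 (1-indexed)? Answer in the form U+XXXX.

U+045A

Offset 0: leading byte 0xF2 = 11110010 → 4-byte char #1 = F2 BB A7 BD.
Offset 4: leading byte 0xE6 = 11100110 → 3-byte char #2 = E6 8A A6.
Offset 7: leading byte 0xF4 = 11110100 → 4-byte char #3 = F4 8D A3 AB.
Offset 11: leading byte 0xF3 = 11110011 → 4-byte char #4 = F3 A2 9F B9.
Offset 15: leading byte 0xD1 = 11010001 → 2-byte char #5 = D1 9A.
Leading byte 0xD1 = 11010001 matches 110xxxxx → 2-byte sequence.
Byte 1: 0xD1 = 11010001, payload 10001 (5 bits).
Byte 2: 0x9A = 10011010 (10xxxxxx ✓), payload 011010.
Concatenate: 10001011010 = 0x45A (11 bits → U+045A).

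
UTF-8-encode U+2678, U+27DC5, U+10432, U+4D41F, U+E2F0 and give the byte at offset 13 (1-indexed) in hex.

0x8D

1-indexed offset 13 is 0-indexed offset 12.
U+2678 → 3-byte form E2 99 B8 at offsets 0–2.
U+27DC5 → 4-byte form F0 A7 B7 85 at offsets 3–6.
U+10432 → 4-byte form F0 90 90 B2 at offsets 7–10.
U+4D41F → 4-byte form F1 8D 90 9F at offsets 11–14.
Offset 12 falls in char 4's range; it's byte 2 of F1 8D 90 9F = 0x8D.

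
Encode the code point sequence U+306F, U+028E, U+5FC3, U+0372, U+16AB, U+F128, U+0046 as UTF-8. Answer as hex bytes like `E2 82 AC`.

U+306F: 3-byte form → E3 81 AF.
U+028E: 2-byte form → CA 8E.
U+5FC3: 3-byte form → E5 BF 83.
U+0372: 2-byte form → CD B2.
U+16AB: 3-byte form → E1 9A AB.
U+F128: 3-byte form → EF 84 A8.
U+0046: 1-byte form → 46.
Concatenated (17 bytes): E3 81 AF CA 8E E5 BF 83 CD B2 E1 9A AB EF 84 A8 46.

E3 81 AF CA 8E E5 BF 83 CD B2 E1 9A AB EF 84 A8 46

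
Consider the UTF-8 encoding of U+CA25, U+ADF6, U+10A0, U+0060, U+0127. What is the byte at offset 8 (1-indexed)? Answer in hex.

1-indexed offset 8 is 0-indexed offset 7.
U+CA25 → 3-byte form EC A8 A5 at offsets 0–2.
U+ADF6 → 3-byte form EA B7 B6 at offsets 3–5.
U+10A0 → 3-byte form E1 82 A0 at offsets 6–8.
Offset 7 falls in char 3's range; it's byte 2 of E1 82 A0 = 0x82.

0x82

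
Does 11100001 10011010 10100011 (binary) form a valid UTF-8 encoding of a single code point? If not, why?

Leading byte 0xE1 = 11100001 → 3-byte form.
Continuation bytes 0x9A=10011010, 0xA3=10100011 all match 10xxxxxx.
Decoded value 0x16A3 is ≥ 0x800 (shortest form) and not a surrogate.

valid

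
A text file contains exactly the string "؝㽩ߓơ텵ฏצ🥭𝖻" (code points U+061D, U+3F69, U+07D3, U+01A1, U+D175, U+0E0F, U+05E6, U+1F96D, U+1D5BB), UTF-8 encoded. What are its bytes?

U+061D: 2-byte form → D8 9D.
U+3F69: 3-byte form → E3 BD A9.
U+07D3: 2-byte form → DF 93.
U+01A1: 2-byte form → C6 A1.
U+D175: 3-byte form → ED 85 B5.
U+0E0F: 3-byte form → E0 B8 8F.
U+05E6: 2-byte form → D7 A6.
U+1F96D: 4-byte form → F0 9F A5 AD.
U+1D5BB: 4-byte form → F0 9D 96 BB.
Concatenated (25 bytes): D8 9D E3 BD A9 DF 93 C6 A1 ED 85 B5 E0 B8 8F D7 A6 F0 9F A5 AD F0 9D 96 BB.

D8 9D E3 BD A9 DF 93 C6 A1 ED 85 B5 E0 B8 8F D7 A6 F0 9F A5 AD F0 9D 96 BB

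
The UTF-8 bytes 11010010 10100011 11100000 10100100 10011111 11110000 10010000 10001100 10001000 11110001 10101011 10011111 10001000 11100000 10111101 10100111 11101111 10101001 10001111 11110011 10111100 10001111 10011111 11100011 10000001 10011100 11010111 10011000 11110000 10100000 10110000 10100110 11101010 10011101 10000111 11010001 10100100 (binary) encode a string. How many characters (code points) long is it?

12

Byte at offset 0: 0xD2 = 11010010 → 2-byte char (#1). Advance 2.
Byte at offset 2: 0xE0 = 11100000 → 3-byte char (#2). Advance 3.
Byte at offset 5: 0xF0 = 11110000 → 4-byte char (#3). Advance 4.
Byte at offset 9: 0xF1 = 11110001 → 4-byte char (#4). Advance 4.
Byte at offset 13: 0xE0 = 11100000 → 3-byte char (#5). Advance 3.
Byte at offset 16: 0xEF = 11101111 → 3-byte char (#6). Advance 3.
Byte at offset 19: 0xF3 = 11110011 → 4-byte char (#7). Advance 4.
Byte at offset 23: 0xE3 = 11100011 → 3-byte char (#8). Advance 3.
Byte at offset 26: 0xD7 = 11010111 → 2-byte char (#9). Advance 2.
Byte at offset 28: 0xF0 = 11110000 → 4-byte char (#10). Advance 4.
Byte at offset 32: 0xEA = 11101010 → 3-byte char (#11). Advance 3.
Byte at offset 35: 0xD1 = 11010001 → 2-byte char (#12). Advance 2.
Reached end at offset 37 after 12 code points.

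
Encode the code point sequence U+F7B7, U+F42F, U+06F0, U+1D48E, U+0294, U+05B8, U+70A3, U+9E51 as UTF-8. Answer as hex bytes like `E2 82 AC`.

U+F7B7: 3-byte form → EF 9E B7.
U+F42F: 3-byte form → EF 90 AF.
U+06F0: 2-byte form → DB B0.
U+1D48E: 4-byte form → F0 9D 92 8E.
U+0294: 2-byte form → CA 94.
U+05B8: 2-byte form → D6 B8.
U+70A3: 3-byte form → E7 82 A3.
U+9E51: 3-byte form → E9 B9 91.
Concatenated (22 bytes): EF 9E B7 EF 90 AF DB B0 F0 9D 92 8E CA 94 D6 B8 E7 82 A3 E9 B9 91.

EF 9E B7 EF 90 AF DB B0 F0 9D 92 8E CA 94 D6 B8 E7 82 A3 E9 B9 91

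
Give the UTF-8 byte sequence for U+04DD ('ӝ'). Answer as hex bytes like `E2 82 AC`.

U+04DD = 0x4DD = 1245 decimal. In range U+0080–U+07FF → 2-byte form: 110xxxxx 10xxxxxx.
Binary (11 bits): 10011011101.
Split 5+6: 10011 | 011101.
Byte 1: 11010011 = 0xD3.
Byte 2: 10011101 = 0x9D.

D3 9D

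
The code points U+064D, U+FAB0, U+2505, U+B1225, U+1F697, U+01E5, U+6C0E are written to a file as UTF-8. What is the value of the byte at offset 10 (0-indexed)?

U+064D → 2-byte form D9 8D at offsets 0–1.
U+FAB0 → 3-byte form EF AA B0 at offsets 2–4.
U+2505 → 3-byte form E2 94 85 at offsets 5–7.
U+B1225 → 4-byte form F2 B1 88 A5 at offsets 8–11.
Offset 10 falls in char 4's range; it's byte 3 of F2 B1 88 A5 = 0x88.

0x88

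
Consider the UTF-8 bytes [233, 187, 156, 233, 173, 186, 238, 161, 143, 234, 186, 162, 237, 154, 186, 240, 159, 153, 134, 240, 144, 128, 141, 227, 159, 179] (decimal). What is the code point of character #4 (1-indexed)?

Offset 0: leading byte 0xE9 = 11101001 → 3-byte char #1 = E9 BB 9C.
Offset 3: leading byte 0xE9 = 11101001 → 3-byte char #2 = E9 AD BA.
Offset 6: leading byte 0xEE = 11101110 → 3-byte char #3 = EE A1 8F.
Offset 9: leading byte 0xEA = 11101010 → 3-byte char #4 = EA BA A2.
Leading byte 0xEA = 11101010 matches 1110xxxx → 3-byte sequence.
Byte 1: 0xEA = 11101010, payload 1010 (4 bits).
Byte 2: 0xBA = 10111010 (10xxxxxx ✓), payload 111010.
Byte 3: 0xA2 = 10100010 (10xxxxxx ✓), payload 100010.
Concatenate: 1010111010100010 = 0xAEA2 (16 bits → U+AEA2).

U+AEA2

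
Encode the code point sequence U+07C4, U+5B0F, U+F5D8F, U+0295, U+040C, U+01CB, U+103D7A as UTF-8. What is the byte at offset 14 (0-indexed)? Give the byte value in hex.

0x8B

U+07C4 → 2-byte form DF 84 at offsets 0–1.
U+5B0F → 3-byte form E5 AC 8F at offsets 2–4.
U+F5D8F → 4-byte form F3 B5 B6 8F at offsets 5–8.
U+0295 → 2-byte form CA 95 at offsets 9–10.
U+040C → 2-byte form D0 8C at offsets 11–12.
U+01CB → 2-byte form C7 8B at offsets 13–14.
Offset 14 falls in char 6's range; it's byte 2 of C7 8B = 0x8B.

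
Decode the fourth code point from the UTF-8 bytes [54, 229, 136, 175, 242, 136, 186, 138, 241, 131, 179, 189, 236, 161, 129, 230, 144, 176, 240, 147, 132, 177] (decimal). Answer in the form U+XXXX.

Offset 0: leading byte 0x36 = 00110110 → 1-byte char #1 = 36.
Offset 1: leading byte 0xE5 = 11100101 → 3-byte char #2 = E5 88 AF.
Offset 4: leading byte 0xF2 = 11110010 → 4-byte char #3 = F2 88 BA 8A.
Offset 8: leading byte 0xF1 = 11110001 → 4-byte char #4 = F1 83 B3 BD.
Leading byte 0xF1 = 11110001 matches 11110xxx → 4-byte sequence.
Byte 1: 0xF1 = 11110001, payload 001 (3 bits).
Byte 2: 0x83 = 10000011 (10xxxxxx ✓), payload 000011.
Byte 3: 0xB3 = 10110011 (10xxxxxx ✓), payload 110011.
Byte 4: 0xBD = 10111101 (10xxxxxx ✓), payload 111101.
Concatenate: 001000011110011111101 = 0x43CFD (21 bits → U+43CFD).

U+43CFD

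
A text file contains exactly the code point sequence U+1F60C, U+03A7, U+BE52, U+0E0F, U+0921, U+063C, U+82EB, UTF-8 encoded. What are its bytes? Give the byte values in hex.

U+1F60C: 4-byte form → F0 9F 98 8C.
U+03A7: 2-byte form → CE A7.
U+BE52: 3-byte form → EB B9 92.
U+0E0F: 3-byte form → E0 B8 8F.
U+0921: 3-byte form → E0 A4 A1.
U+063C: 2-byte form → D8 BC.
U+82EB: 3-byte form → E8 8B AB.
Concatenated (20 bytes): F0 9F 98 8C CE A7 EB B9 92 E0 B8 8F E0 A4 A1 D8 BC E8 8B AB.

F0 9F 98 8C CE A7 EB B9 92 E0 B8 8F E0 A4 A1 D8 BC E8 8B AB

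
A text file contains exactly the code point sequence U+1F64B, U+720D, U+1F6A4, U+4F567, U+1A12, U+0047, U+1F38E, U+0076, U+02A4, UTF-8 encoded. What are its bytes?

U+1F64B: 4-byte form → F0 9F 99 8B.
U+720D: 3-byte form → E7 88 8D.
U+1F6A4: 4-byte form → F0 9F 9A A4.
U+4F567: 4-byte form → F1 8F 95 A7.
U+1A12: 3-byte form → E1 A8 92.
U+0047: 1-byte form → 47.
U+1F38E: 4-byte form → F0 9F 8E 8E.
U+0076: 1-byte form → 76.
U+02A4: 2-byte form → CA A4.
Concatenated (26 bytes): F0 9F 99 8B E7 88 8D F0 9F 9A A4 F1 8F 95 A7 E1 A8 92 47 F0 9F 8E 8E 76 CA A4.

F0 9F 99 8B E7 88 8D F0 9F 9A A4 F1 8F 95 A7 E1 A8 92 47 F0 9F 8E 8E 76 CA A4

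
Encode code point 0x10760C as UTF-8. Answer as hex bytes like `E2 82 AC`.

F4 87 98 8C

U+10760C = 0x10760C = 1078796 decimal. In range U+10000–U+10FFFF → 4-byte form: 11110xxx 10xxxxxx 10xxxxxx 10xxxxxx.
Binary (21 bits): 100000111011000001100.
Split 3+6+6+6: 100 | 000111 | 011000 | 001100.
Byte 1: 11110100 = 0xF4.
Byte 2: 10000111 = 0x87.
Byte 3: 10011000 = 0x98.
Byte 4: 10001100 = 0x8C.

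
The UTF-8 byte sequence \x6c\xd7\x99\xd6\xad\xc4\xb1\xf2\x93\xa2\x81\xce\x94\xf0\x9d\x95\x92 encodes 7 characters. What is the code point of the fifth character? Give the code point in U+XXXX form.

Offset 0: leading byte 0x6C = 01101100 → 1-byte char #1 = 6C.
Offset 1: leading byte 0xD7 = 11010111 → 2-byte char #2 = D7 99.
Offset 3: leading byte 0xD6 = 11010110 → 2-byte char #3 = D6 AD.
Offset 5: leading byte 0xC4 = 11000100 → 2-byte char #4 = C4 B1.
Offset 7: leading byte 0xF2 = 11110010 → 4-byte char #5 = F2 93 A2 81.
Leading byte 0xF2 = 11110010 matches 11110xxx → 4-byte sequence.
Byte 1: 0xF2 = 11110010, payload 010 (3 bits).
Byte 2: 0x93 = 10010011 (10xxxxxx ✓), payload 010011.
Byte 3: 0xA2 = 10100010 (10xxxxxx ✓), payload 100010.
Byte 4: 0x81 = 10000001 (10xxxxxx ✓), payload 000001.
Concatenate: 010010011100010000001 = 0x93881 (21 bits → U+93881).

U+93881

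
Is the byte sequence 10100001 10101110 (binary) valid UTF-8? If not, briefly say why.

invalid (continuation byte with no leading byte)

Byte 0xA1 = 10100001 has the form 10xxxxxx — a continuation byte — but there is no preceding leading byte.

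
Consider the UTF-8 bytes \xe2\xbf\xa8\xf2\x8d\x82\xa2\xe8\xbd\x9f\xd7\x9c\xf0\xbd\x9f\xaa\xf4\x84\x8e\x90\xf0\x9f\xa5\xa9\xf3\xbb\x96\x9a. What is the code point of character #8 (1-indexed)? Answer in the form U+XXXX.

U+FB59A

Offset 0: leading byte 0xE2 = 11100010 → 3-byte char #1 = E2 BF A8.
Offset 3: leading byte 0xF2 = 11110010 → 4-byte char #2 = F2 8D 82 A2.
Offset 7: leading byte 0xE8 = 11101000 → 3-byte char #3 = E8 BD 9F.
Offset 10: leading byte 0xD7 = 11010111 → 2-byte char #4 = D7 9C.
Offset 12: leading byte 0xF0 = 11110000 → 4-byte char #5 = F0 BD 9F AA.
Offset 16: leading byte 0xF4 = 11110100 → 4-byte char #6 = F4 84 8E 90.
Offset 20: leading byte 0xF0 = 11110000 → 4-byte char #7 = F0 9F A5 A9.
Offset 24: leading byte 0xF3 = 11110011 → 4-byte char #8 = F3 BB 96 9A.
Leading byte 0xF3 = 11110011 matches 11110xxx → 4-byte sequence.
Byte 1: 0xF3 = 11110011, payload 011 (3 bits).
Byte 2: 0xBB = 10111011 (10xxxxxx ✓), payload 111011.
Byte 3: 0x96 = 10010110 (10xxxxxx ✓), payload 010110.
Byte 4: 0x9A = 10011010 (10xxxxxx ✓), payload 011010.
Concatenate: 011111011010110011010 = 0xFB59A (21 bits → U+FB59A).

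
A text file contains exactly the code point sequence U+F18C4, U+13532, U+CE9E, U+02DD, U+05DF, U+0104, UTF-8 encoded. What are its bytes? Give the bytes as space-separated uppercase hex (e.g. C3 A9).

U+F18C4: 4-byte form → F3 B1 A3 84.
U+13532: 4-byte form → F0 93 94 B2.
U+CE9E: 3-byte form → EC BA 9E.
U+02DD: 2-byte form → CB 9D.
U+05DF: 2-byte form → D7 9F.
U+0104: 2-byte form → C4 84.
Concatenated (17 bytes): F3 B1 A3 84 F0 93 94 B2 EC BA 9E CB 9D D7 9F C4 84.

F3 B1 A3 84 F0 93 94 B2 EC BA 9E CB 9D D7 9F C4 84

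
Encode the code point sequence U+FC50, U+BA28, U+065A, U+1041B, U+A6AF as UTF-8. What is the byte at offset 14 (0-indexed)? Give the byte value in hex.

U+FC50 → 3-byte form EF B1 90 at offsets 0–2.
U+BA28 → 3-byte form EB A8 A8 at offsets 3–5.
U+065A → 2-byte form D9 9A at offsets 6–7.
U+1041B → 4-byte form F0 90 90 9B at offsets 8–11.
U+A6AF → 3-byte form EA 9A AF at offsets 12–14.
Offset 14 falls in char 5's range; it's byte 3 of EA 9A AF = 0xAF.

0xAF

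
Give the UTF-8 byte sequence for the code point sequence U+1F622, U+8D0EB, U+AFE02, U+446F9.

F0 9F 98 A2 F2 8D 83 AB F2 AF B8 82 F1 84 9B B9

U+1F622: 4-byte form → F0 9F 98 A2.
U+8D0EB: 4-byte form → F2 8D 83 AB.
U+AFE02: 4-byte form → F2 AF B8 82.
U+446F9: 4-byte form → F1 84 9B B9.
Concatenated (16 bytes): F0 9F 98 A2 F2 8D 83 AB F2 AF B8 82 F1 84 9B B9.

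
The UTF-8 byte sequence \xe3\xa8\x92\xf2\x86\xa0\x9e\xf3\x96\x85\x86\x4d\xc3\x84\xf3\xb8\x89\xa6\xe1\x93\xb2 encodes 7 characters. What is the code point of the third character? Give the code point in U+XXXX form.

Offset 0: leading byte 0xE3 = 11100011 → 3-byte char #1 = E3 A8 92.
Offset 3: leading byte 0xF2 = 11110010 → 4-byte char #2 = F2 86 A0 9E.
Offset 7: leading byte 0xF3 = 11110011 → 4-byte char #3 = F3 96 85 86.
Leading byte 0xF3 = 11110011 matches 11110xxx → 4-byte sequence.
Byte 1: 0xF3 = 11110011, payload 011 (3 bits).
Byte 2: 0x96 = 10010110 (10xxxxxx ✓), payload 010110.
Byte 3: 0x85 = 10000101 (10xxxxxx ✓), payload 000101.
Byte 4: 0x86 = 10000110 (10xxxxxx ✓), payload 000110.
Concatenate: 011010110000101000110 = 0xD6146 (21 bits → U+D6146).

U+D6146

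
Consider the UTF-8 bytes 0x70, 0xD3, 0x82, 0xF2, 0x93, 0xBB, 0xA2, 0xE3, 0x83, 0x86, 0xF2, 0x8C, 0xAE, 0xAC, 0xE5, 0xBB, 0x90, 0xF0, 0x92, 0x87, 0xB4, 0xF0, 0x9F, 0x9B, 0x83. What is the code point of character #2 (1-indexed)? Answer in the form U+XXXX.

U+04C2

Offset 0: leading byte 0x70 = 01110000 → 1-byte char #1 = 70.
Offset 1: leading byte 0xD3 = 11010011 → 2-byte char #2 = D3 82.
Leading byte 0xD3 = 11010011 matches 110xxxxx → 2-byte sequence.
Byte 1: 0xD3 = 11010011, payload 10011 (5 bits).
Byte 2: 0x82 = 10000010 (10xxxxxx ✓), payload 000010.
Concatenate: 10011000010 = 0x4C2 (11 bits → U+04C2).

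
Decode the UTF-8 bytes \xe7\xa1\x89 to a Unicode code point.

U+7849

Leading byte 0xE7 = 11100111 matches 1110xxxx → 3-byte sequence.
Byte 1: 0xE7 = 11100111, payload 0111 (4 bits).
Byte 2: 0xA1 = 10100001 (10xxxxxx ✓), payload 100001.
Byte 3: 0x89 = 10001001 (10xxxxxx ✓), payload 001001.
Concatenate: 0111100001001001 = 0x7849 (16 bits → U+7849).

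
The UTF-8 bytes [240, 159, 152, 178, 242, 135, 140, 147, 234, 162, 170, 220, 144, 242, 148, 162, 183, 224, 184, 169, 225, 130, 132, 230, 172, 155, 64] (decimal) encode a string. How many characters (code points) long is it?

Byte at offset 0: 0xF0 = 11110000 → 4-byte char (#1). Advance 4.
Byte at offset 4: 0xF2 = 11110010 → 4-byte char (#2). Advance 4.
Byte at offset 8: 0xEA = 11101010 → 3-byte char (#3). Advance 3.
Byte at offset 11: 0xDC = 11011100 → 2-byte char (#4). Advance 2.
Byte at offset 13: 0xF2 = 11110010 → 4-byte char (#5). Advance 4.
Byte at offset 17: 0xE0 = 11100000 → 3-byte char (#6). Advance 3.
Byte at offset 20: 0xE1 = 11100001 → 3-byte char (#7). Advance 3.
Byte at offset 23: 0xE6 = 11100110 → 3-byte char (#8). Advance 3.
Byte at offset 26: 0x40 = 01000000 → 1-byte char (#9). Advance 1.
Reached end at offset 27 after 9 code points.

9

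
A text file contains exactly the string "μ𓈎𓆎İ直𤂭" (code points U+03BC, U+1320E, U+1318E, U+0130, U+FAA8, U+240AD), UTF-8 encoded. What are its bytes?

U+03BC: 2-byte form → CE BC.
U+1320E: 4-byte form → F0 93 88 8E.
U+1318E: 4-byte form → F0 93 86 8E.
U+0130: 2-byte form → C4 B0.
U+FAA8: 3-byte form → EF AA A8.
U+240AD: 4-byte form → F0 A4 82 AD.
Concatenated (19 bytes): CE BC F0 93 88 8E F0 93 86 8E C4 B0 EF AA A8 F0 A4 82 AD.

CE BC F0 93 88 8E F0 93 86 8E C4 B0 EF AA A8 F0 A4 82 AD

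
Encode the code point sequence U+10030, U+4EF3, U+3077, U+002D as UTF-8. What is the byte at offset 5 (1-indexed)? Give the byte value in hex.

1-indexed offset 5 is 0-indexed offset 4.
U+10030 → 4-byte form F0 90 80 B0 at offsets 0–3.
U+4EF3 → 3-byte form E4 BB B3 at offsets 4–6.
Offset 4 falls in char 2's range; it's byte 1 of E4 BB B3 = 0xE4.

0xE4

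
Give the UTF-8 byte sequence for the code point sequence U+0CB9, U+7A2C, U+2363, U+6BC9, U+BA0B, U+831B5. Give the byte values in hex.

U+0CB9: 3-byte form → E0 B2 B9.
U+7A2C: 3-byte form → E7 A8 AC.
U+2363: 3-byte form → E2 8D A3.
U+6BC9: 3-byte form → E6 AF 89.
U+BA0B: 3-byte form → EB A8 8B.
U+831B5: 4-byte form → F2 83 86 B5.
Concatenated (19 bytes): E0 B2 B9 E7 A8 AC E2 8D A3 E6 AF 89 EB A8 8B F2 83 86 B5.

E0 B2 B9 E7 A8 AC E2 8D A3 E6 AF 89 EB A8 8B F2 83 86 B5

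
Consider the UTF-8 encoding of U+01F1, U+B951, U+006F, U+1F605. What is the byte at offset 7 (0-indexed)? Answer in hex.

U+01F1 → 2-byte form C7 B1 at offsets 0–1.
U+B951 → 3-byte form EB A5 91 at offsets 2–4.
U+006F → 1-byte form 6F at offsets 5–5.
U+1F605 → 4-byte form F0 9F 98 85 at offsets 6–9.
Offset 7 falls in char 4's range; it's byte 2 of F0 9F 98 85 = 0x9F.

0x9F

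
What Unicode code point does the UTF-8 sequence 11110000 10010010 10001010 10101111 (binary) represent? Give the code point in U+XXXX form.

U+122AF

Leading byte 0xF0 = 11110000 matches 11110xxx → 4-byte sequence.
Byte 1: 0xF0 = 11110000, payload 000 (3 bits).
Byte 2: 0x92 = 10010010 (10xxxxxx ✓), payload 010010.
Byte 3: 0x8A = 10001010 (10xxxxxx ✓), payload 001010.
Byte 4: 0xAF = 10101111 (10xxxxxx ✓), payload 101111.
Concatenate: 000010010001010101111 = 0x122AF (21 bits → U+122AF).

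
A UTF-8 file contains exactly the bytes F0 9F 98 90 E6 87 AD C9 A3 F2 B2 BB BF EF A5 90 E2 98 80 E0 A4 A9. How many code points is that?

Byte at offset 0: 0xF0 = 11110000 → 4-byte char (#1). Advance 4.
Byte at offset 4: 0xE6 = 11100110 → 3-byte char (#2). Advance 3.
Byte at offset 7: 0xC9 = 11001001 → 2-byte char (#3). Advance 2.
Byte at offset 9: 0xF2 = 11110010 → 4-byte char (#4). Advance 4.
Byte at offset 13: 0xEF = 11101111 → 3-byte char (#5). Advance 3.
Byte at offset 16: 0xE2 = 11100010 → 3-byte char (#6). Advance 3.
Byte at offset 19: 0xE0 = 11100000 → 3-byte char (#7). Advance 3.
Reached end at offset 22 after 7 code points.

7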